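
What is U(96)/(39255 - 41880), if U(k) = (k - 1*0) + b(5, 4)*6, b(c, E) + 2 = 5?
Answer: -38/875 ≈ -0.043429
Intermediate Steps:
b(c, E) = 3 (b(c, E) = -2 + 5 = 3)
U(k) = 18 + k (U(k) = (k - 1*0) + 3*6 = (k + 0) + 18 = k + 18 = 18 + k)
U(96)/(39255 - 41880) = (18 + 96)/(39255 - 41880) = 114/(-2625) = 114*(-1/2625) = -38/875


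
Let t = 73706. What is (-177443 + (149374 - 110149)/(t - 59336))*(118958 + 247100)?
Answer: -31112693202591/479 ≈ -6.4953e+10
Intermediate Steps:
(-177443 + (149374 - 110149)/(t - 59336))*(118958 + 247100) = (-177443 + (149374 - 110149)/(73706 - 59336))*(118958 + 247100) = (-177443 + 39225/14370)*366058 = (-177443 + 39225*(1/14370))*366058 = (-177443 + 2615/958)*366058 = -169987779/958*366058 = -31112693202591/479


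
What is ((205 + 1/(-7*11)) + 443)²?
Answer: 2489511025/5929 ≈ 4.1989e+5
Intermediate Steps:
((205 + 1/(-7*11)) + 443)² = ((205 + 1/(-77)) + 443)² = ((205 - 1/77) + 443)² = (15784/77 + 443)² = (49895/77)² = 2489511025/5929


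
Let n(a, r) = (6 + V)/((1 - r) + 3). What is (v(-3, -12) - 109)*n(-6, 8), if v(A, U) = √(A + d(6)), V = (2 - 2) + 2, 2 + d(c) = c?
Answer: 216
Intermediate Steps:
d(c) = -2 + c
V = 2 (V = 0 + 2 = 2)
n(a, r) = 8/(4 - r) (n(a, r) = (6 + 2)/((1 - r) + 3) = 8/(4 - r))
v(A, U) = √(4 + A) (v(A, U) = √(A + (-2 + 6)) = √(A + 4) = √(4 + A))
(v(-3, -12) - 109)*n(-6, 8) = (√(4 - 3) - 109)*(-8/(-4 + 8)) = (√1 - 109)*(-8/4) = (1 - 109)*(-8*¼) = -108*(-2) = 216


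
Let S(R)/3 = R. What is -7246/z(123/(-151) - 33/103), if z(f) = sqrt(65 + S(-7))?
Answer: -3623*sqrt(11)/11 ≈ -1092.4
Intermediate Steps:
S(R) = 3*R
z(f) = 2*sqrt(11) (z(f) = sqrt(65 + 3*(-7)) = sqrt(65 - 21) = sqrt(44) = 2*sqrt(11))
-7246/z(123/(-151) - 33/103) = -7246*sqrt(11)/22 = -3623*sqrt(11)/11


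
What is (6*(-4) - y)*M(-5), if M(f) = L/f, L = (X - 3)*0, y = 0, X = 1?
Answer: 0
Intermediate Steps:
L = 0 (L = (1 - 3)*0 = -2*0 = 0)
M(f) = 0 (M(f) = 0/f = 0)
(6*(-4) - y)*M(-5) = (6*(-4) - 1*0)*0 = (-24 + 0)*0 = -24*0 = 0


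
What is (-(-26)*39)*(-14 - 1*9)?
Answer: -23322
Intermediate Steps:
(-(-26)*39)*(-14 - 1*9) = (-26*(-39))*(-14 - 9) = 1014*(-23) = -23322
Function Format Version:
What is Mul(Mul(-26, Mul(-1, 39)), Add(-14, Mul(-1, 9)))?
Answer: -23322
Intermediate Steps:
Mul(Mul(-26, Mul(-1, 39)), Add(-14, Mul(-1, 9))) = Mul(Mul(-26, -39), Add(-14, -9)) = Mul(1014, -23) = -23322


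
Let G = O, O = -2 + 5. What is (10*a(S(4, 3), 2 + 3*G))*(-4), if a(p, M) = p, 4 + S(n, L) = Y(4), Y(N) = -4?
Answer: 320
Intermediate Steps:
S(n, L) = -8 (S(n, L) = -4 - 4 = -8)
O = 3
G = 3
(10*a(S(4, 3), 2 + 3*G))*(-4) = (10*(-8))*(-4) = -80*(-4) = 320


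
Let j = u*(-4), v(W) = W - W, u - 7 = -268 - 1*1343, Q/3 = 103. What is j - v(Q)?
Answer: 6416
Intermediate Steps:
Q = 309 (Q = 3*103 = 309)
u = -1604 (u = 7 + (-268 - 1*1343) = 7 + (-268 - 1343) = 7 - 1611 = -1604)
v(W) = 0
j = 6416 (j = -1604*(-4) = 6416)
j - v(Q) = 6416 - 1*0 = 6416 + 0 = 6416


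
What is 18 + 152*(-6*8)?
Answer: -7278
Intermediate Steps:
18 + 152*(-6*8) = 18 + 152*(-48) = 18 - 7296 = -7278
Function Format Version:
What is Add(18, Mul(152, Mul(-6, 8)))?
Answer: -7278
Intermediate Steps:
Add(18, Mul(152, Mul(-6, 8))) = Add(18, Mul(152, -48)) = Add(18, -7296) = -7278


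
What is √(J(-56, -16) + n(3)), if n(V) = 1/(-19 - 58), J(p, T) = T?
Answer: 3*I*√10549/77 ≈ 4.0016*I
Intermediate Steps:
n(V) = -1/77 (n(V) = 1/(-77) = -1/77)
√(J(-56, -16) + n(3)) = √(-16 - 1/77) = √(-1233/77) = 3*I*√10549/77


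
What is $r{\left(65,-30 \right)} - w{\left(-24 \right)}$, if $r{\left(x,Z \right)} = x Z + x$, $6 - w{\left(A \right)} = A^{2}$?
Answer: $-1315$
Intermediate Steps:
$w{\left(A \right)} = 6 - A^{2}$
$r{\left(x,Z \right)} = x + Z x$ ($r{\left(x,Z \right)} = Z x + x = x + Z x$)
$r{\left(65,-30 \right)} - w{\left(-24 \right)} = 65 \left(1 - 30\right) - \left(6 - \left(-24\right)^{2}\right) = 65 \left(-29\right) - \left(6 - 576\right) = -1885 - \left(6 - 576\right) = -1885 - -570 = -1885 + 570 = -1315$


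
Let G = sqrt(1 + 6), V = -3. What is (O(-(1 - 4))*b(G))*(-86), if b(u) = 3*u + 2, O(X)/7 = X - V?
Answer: -7224 - 10836*sqrt(7) ≈ -35893.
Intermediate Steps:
G = sqrt(7) ≈ 2.6458
O(X) = 21 + 7*X (O(X) = 7*(X - 1*(-3)) = 7*(X + 3) = 7*(3 + X) = 21 + 7*X)
b(u) = 2 + 3*u
(O(-(1 - 4))*b(G))*(-86) = ((21 + 7*(-(1 - 4)))*(2 + 3*sqrt(7)))*(-86) = ((21 + 7*(-1*(-3)))*(2 + 3*sqrt(7)))*(-86) = ((21 + 7*3)*(2 + 3*sqrt(7)))*(-86) = ((21 + 21)*(2 + 3*sqrt(7)))*(-86) = (42*(2 + 3*sqrt(7)))*(-86) = (84 + 126*sqrt(7))*(-86) = -7224 - 10836*sqrt(7)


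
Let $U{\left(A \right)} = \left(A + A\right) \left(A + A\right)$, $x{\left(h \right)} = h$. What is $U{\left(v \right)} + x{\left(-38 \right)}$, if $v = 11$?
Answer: $446$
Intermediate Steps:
$U{\left(A \right)} = 4 A^{2}$ ($U{\left(A \right)} = 2 A 2 A = 4 A^{2}$)
$U{\left(v \right)} + x{\left(-38 \right)} = 4 \cdot 11^{2} - 38 = 4 \cdot 121 - 38 = 484 - 38 = 446$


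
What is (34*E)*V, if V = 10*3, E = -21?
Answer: -21420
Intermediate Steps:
V = 30
(34*E)*V = (34*(-21))*30 = -714*30 = -21420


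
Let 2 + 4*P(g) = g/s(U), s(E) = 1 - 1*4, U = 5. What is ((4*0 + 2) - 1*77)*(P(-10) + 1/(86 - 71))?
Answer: -30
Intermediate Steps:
s(E) = -3 (s(E) = 1 - 4 = -3)
P(g) = -½ - g/12 (P(g) = -½ + (g/(-3))/4 = -½ + (g*(-⅓))/4 = -½ + (-g/3)/4 = -½ - g/12)
((4*0 + 2) - 1*77)*(P(-10) + 1/(86 - 71)) = ((4*0 + 2) - 1*77)*((-½ - 1/12*(-10)) + 1/(86 - 71)) = ((0 + 2) - 77)*((-½ + ⅚) + 1/15) = (2 - 77)*(⅓ + 1/15) = -75*⅖ = -30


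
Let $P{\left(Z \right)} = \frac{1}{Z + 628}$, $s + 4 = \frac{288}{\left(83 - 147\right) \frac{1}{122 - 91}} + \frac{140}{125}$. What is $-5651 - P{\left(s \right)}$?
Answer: $- \frac{137211981}{24281} \approx -5651.0$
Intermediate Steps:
$s = - \frac{7119}{50}$ ($s = -4 + \left(\frac{288}{\left(83 - 147\right) \frac{1}{122 - 91}} + \frac{140}{125}\right) = -4 + \left(\frac{288}{\left(-64\right) \frac{1}{31}} + 140 \cdot \frac{1}{125}\right) = -4 + \left(\frac{288}{\left(-64\right) \frac{1}{31}} + \frac{28}{25}\right) = -4 + \left(\frac{288}{- \frac{64}{31}} + \frac{28}{25}\right) = -4 + \left(288 \left(- \frac{31}{64}\right) + \frac{28}{25}\right) = -4 + \left(- \frac{279}{2} + \frac{28}{25}\right) = -4 - \frac{6919}{50} = - \frac{7119}{50} \approx -142.38$)
$P{\left(Z \right)} = \frac{1}{628 + Z}$
$-5651 - P{\left(s \right)} = -5651 - \frac{1}{628 - \frac{7119}{50}} = -5651 - \frac{1}{\frac{24281}{50}} = -5651 - \frac{50}{24281} = - \frac{137211981}{24281}$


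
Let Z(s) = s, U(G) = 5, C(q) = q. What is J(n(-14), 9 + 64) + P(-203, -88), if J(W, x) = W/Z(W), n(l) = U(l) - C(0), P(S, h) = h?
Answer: -87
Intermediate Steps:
n(l) = 5 (n(l) = 5 - 1*0 = 5 + 0 = 5)
J(W, x) = 1 (J(W, x) = W/W = 1)
J(n(-14), 9 + 64) + P(-203, -88) = 1 - 88 = -87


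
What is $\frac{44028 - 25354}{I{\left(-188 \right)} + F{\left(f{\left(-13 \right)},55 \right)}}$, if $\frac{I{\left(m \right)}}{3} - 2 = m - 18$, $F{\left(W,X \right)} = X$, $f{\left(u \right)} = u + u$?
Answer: $- \frac{18674}{557} \approx -33.526$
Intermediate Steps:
$f{\left(u \right)} = 2 u$
$I{\left(m \right)} = -48 + 3 m$ ($I{\left(m \right)} = 6 + 3 \left(m - 18\right) = 6 + 3 \left(-18 + m\right) = 6 + \left(-54 + 3 m\right) = -48 + 3 m$)
$\frac{44028 - 25354}{I{\left(-188 \right)} + F{\left(f{\left(-13 \right)},55 \right)}} = \frac{44028 - 25354}{\left(-48 + 3 \left(-188\right)\right) + 55} = \frac{18674}{\left(-48 - 564\right) + 55} = \frac{18674}{-612 + 55} = \frac{18674}{-557} = 18674 \left(- \frac{1}{557}\right) = - \frac{18674}{557}$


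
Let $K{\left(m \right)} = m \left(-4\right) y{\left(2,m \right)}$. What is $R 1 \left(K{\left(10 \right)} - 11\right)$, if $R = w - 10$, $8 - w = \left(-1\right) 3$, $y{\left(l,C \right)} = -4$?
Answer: $149$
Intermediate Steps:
$w = 11$ ($w = 8 - \left(-1\right) 3 = 8 - -3 = 8 + 3 = 11$)
$R = 1$ ($R = 11 - 10 = 1$)
$K{\left(m \right)} = 16 m$ ($K{\left(m \right)} = m \left(-4\right) \left(-4\right) = - 4 m \left(-4\right) = 16 m$)
$R 1 \left(K{\left(10 \right)} - 11\right) = 1 \cdot 1 \left(16 \cdot 10 - 11\right) = 1 \left(160 - 11\right) = 1 \cdot 149 = 149$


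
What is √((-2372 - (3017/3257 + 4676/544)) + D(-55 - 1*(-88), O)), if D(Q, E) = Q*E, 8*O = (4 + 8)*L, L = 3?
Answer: I*√109533338549546/221476 ≈ 47.255*I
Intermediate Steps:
O = 9/2 (O = ((4 + 8)*3)/8 = (12*3)/8 = (⅛)*36 = 9/2 ≈ 4.5000)
D(Q, E) = E*Q
√((-2372 - (3017/3257 + 4676/544)) + D(-55 - 1*(-88), O)) = √((-2372 - (3017/3257 + 4676/544)) + 9*(-55 - 1*(-88))/2) = √((-2372 - (3017*(1/3257) + 4676*(1/544))) + 9*(-55 + 88)/2) = √((-2372 - (3017/3257 + 1169/136)) + (9/2)*33) = √((-2372 - 1*4217745/442952) + 297/2) = √((-2372 - 4217745/442952) + 297/2) = √(-1054899889/442952 + 297/2) = √(-989121517/442952) = I*√109533338549546/221476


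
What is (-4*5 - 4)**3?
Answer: -13824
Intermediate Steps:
(-4*5 - 4)**3 = (-20 - 4)**3 = (-24)**3 = -13824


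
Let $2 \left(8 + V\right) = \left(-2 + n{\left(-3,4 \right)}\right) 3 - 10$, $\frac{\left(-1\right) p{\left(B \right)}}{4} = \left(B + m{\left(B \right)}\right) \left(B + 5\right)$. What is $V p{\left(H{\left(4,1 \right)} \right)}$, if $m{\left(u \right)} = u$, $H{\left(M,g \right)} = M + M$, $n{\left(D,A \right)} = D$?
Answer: $17056$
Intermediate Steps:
$H{\left(M,g \right)} = 2 M$
$p{\left(B \right)} = - 8 B \left(5 + B\right)$ ($p{\left(B \right)} = - 4 \left(B + B\right) \left(B + 5\right) = - 4 \cdot 2 B \left(5 + B\right) = - 8 B \left(5 + B\right)$)
$V = - \frac{41}{2}$ ($V = -8 + \frac{\left(-2 - 3\right) 3 - 10}{2} = -8 + \frac{\left(-5\right) 3 - 10}{2} = -8 + \frac{-15 - 10}{2} = -8 + \frac{1}{2} \left(-25\right) = -8 - \frac{25}{2} = - \frac{41}{2} \approx -20.5$)
$V p{\left(H{\left(4,1 \right)} \right)} = - \frac{41 \cdot 8 \cdot 2 \cdot 4 \left(-5 - 2 \cdot 4\right)}{2} = - \frac{41 \cdot 8 \cdot 8 \left(-5 - 8\right)}{2} = - \frac{41 \cdot 8 \cdot 8 \left(-13\right)}{2} = \left(- \frac{41}{2}\right) \left(-832\right) = 17056$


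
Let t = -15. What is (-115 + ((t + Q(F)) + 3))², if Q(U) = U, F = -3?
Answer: 16900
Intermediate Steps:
(-115 + ((t + Q(F)) + 3))² = (-115 + ((-15 - 3) + 3))² = (-115 + (-18 + 3))² = (-115 - 15)² = (-130)² = 16900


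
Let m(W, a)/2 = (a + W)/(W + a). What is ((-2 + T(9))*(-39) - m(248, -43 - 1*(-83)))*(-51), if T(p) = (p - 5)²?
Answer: 27948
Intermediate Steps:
T(p) = (-5 + p)²
m(W, a) = 2 (m(W, a) = 2*((a + W)/(W + a)) = 2*((W + a)/(W + a)) = 2*1 = 2)
((-2 + T(9))*(-39) - m(248, -43 - 1*(-83)))*(-51) = ((-2 + (-5 + 9)²)*(-39) - 1*2)*(-51) = ((-2 + 4²)*(-39) - 2)*(-51) = ((-2 + 16)*(-39) - 2)*(-51) = (14*(-39) - 2)*(-51) = (-546 - 2)*(-51) = -548*(-51) = 27948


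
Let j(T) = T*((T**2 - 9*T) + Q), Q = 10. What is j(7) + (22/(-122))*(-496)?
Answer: 3748/61 ≈ 61.443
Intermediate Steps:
j(T) = T*(10 + T**2 - 9*T) (j(T) = T*((T**2 - 9*T) + 10) = T*(10 + T**2 - 9*T))
j(7) + (22/(-122))*(-496) = 7*(10 + 7**2 - 9*7) + (22/(-122))*(-496) = 7*(10 + 49 - 63) + (22*(-1/122))*(-496) = 7*(-4) - 11/61*(-496) = -28 + 5456/61 = 3748/61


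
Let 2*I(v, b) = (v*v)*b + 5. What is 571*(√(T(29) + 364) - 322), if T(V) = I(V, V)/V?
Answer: -183862 + 571*√659837/29 ≈ -1.6787e+5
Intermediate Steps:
I(v, b) = 5/2 + b*v²/2 (I(v, b) = ((v*v)*b + 5)/2 = (v²*b + 5)/2 = (b*v² + 5)/2 = (5 + b*v²)/2 = 5/2 + b*v²/2)
T(V) = (5/2 + V³/2)/V (T(V) = (5/2 + V*V²/2)/V = (5/2 + V³/2)/V)
571*(√(T(29) + 364) - 322) = 571*(√((½)*(5 + 29³)/29 + 364) - 322) = 571*(√((½)*(1/29)*(5 + 24389) + 364) - 322) = 571*(√((½)*(1/29)*24394 + 364) - 322) = 571*(√(12197/29 + 364) - 322) = 571*(√(22753/29) - 322) = 571*(√659837/29 - 322) = 571*(-322 + √659837/29) = -183862 + 571*√659837/29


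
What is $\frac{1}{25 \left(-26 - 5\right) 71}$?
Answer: $- \frac{1}{55025} \approx -1.8174 \cdot 10^{-5}$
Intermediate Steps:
$\frac{1}{25 \left(-26 - 5\right) 71} = \frac{1}{25 \left(-31\right) 71} = \frac{1}{\left(-775\right) 71} = \frac{1}{-55025} = - \frac{1}{55025}$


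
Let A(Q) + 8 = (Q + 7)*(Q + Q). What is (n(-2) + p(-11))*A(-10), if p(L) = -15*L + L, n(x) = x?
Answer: 7904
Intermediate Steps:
p(L) = -14*L
A(Q) = -8 + 2*Q*(7 + Q) (A(Q) = -8 + (Q + 7)*(Q + Q) = -8 + (7 + Q)*(2*Q) = -8 + 2*Q*(7 + Q))
(n(-2) + p(-11))*A(-10) = (-2 - 14*(-11))*(-8 + 2*(-10)² + 14*(-10)) = (-2 + 154)*(-8 + 2*100 - 140) = 152*(-8 + 200 - 140) = 152*52 = 7904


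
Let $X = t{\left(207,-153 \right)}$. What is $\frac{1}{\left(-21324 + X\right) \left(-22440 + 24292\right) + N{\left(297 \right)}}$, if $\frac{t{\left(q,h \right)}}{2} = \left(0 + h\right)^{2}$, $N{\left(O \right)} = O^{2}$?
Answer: $\frac{1}{47303097} \approx 2.114 \cdot 10^{-8}$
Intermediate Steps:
$t{\left(q,h \right)} = 2 h^{2}$ ($t{\left(q,h \right)} = 2 \left(0 + h\right)^{2} = 2 h^{2}$)
$X = 46818$ ($X = 2 \left(-153\right)^{2} = 2 \cdot 23409 = 46818$)
$\frac{1}{\left(-21324 + X\right) \left(-22440 + 24292\right) + N{\left(297 \right)}} = \frac{1}{\left(-21324 + 46818\right) \left(-22440 + 24292\right) + 297^{2}} = \frac{1}{25494 \cdot 1852 + 88209} = \frac{1}{47214888 + 88209} = \frac{1}{47303097}$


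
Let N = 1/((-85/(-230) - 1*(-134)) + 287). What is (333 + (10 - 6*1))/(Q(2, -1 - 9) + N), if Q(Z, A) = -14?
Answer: -6532071/271316 ≈ -24.076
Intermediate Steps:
N = 46/19383 (N = 1/((-85*(-1/230) + 134) + 287) = 1/((17/46 + 134) + 287) = 1/(6181/46 + 287) = 1/(19383/46) = 46/19383 ≈ 0.0023732)
(333 + (10 - 6*1))/(Q(2, -1 - 9) + N) = (333 + (10 - 6*1))/(-14 + 46/19383) = (333 + (10 - 6))/(-271316/19383) = (333 + 4)*(-19383/271316) = 337*(-19383/271316) = -6532071/271316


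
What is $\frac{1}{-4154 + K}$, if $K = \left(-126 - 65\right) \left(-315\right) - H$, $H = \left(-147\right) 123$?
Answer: $\frac{1}{74092} \approx 1.3497 \cdot 10^{-5}$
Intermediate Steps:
$H = -18081$
$K = 78246$ ($K = \left(-126 - 65\right) \left(-315\right) - -18081 = \left(-191\right) \left(-315\right) + 18081 = 60165 + 18081 = 78246$)
$\frac{1}{-4154 + K} = \frac{1}{-4154 + 78246} = \frac{1}{74092}$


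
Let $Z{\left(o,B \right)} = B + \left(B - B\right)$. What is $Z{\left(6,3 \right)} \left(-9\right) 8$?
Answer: $-216$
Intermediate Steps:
$Z{\left(o,B \right)} = B$ ($Z{\left(o,B \right)} = B + 0 = B$)
$Z{\left(6,3 \right)} \left(-9\right) 8 = 3 \left(-9\right) 8 = \left(-27\right) 8 = -216$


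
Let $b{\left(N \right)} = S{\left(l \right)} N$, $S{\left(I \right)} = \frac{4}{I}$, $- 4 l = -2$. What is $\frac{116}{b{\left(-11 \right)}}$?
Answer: $- \frac{29}{22} \approx -1.3182$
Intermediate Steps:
$l = \frac{1}{2}$ ($l = \left(- \frac{1}{4}\right) \left(-2\right) = \frac{1}{2} \approx 0.5$)
$b{\left(N \right)} = 8 N$ ($b{\left(N \right)} = 4 \frac{1}{\frac{1}{2}} N = 4 \cdot 2 N = 8 N$)
$\frac{116}{b{\left(-11 \right)}} = \frac{116}{8 \left(-11\right)} = \frac{116}{-88} = 116 \left(- \frac{1}{88}\right) = - \frac{29}{22}$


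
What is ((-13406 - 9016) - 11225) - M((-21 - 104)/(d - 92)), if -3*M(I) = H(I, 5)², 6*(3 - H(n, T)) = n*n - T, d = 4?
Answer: -217895455576367/6476709888 ≈ -33643.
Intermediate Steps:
H(n, T) = 3 - n²/6 + T/6 (H(n, T) = 3 - (n*n - T)/6 = 3 - (n² - T)/6 = 3 + (-n²/6 + T/6) = 3 - n²/6 + T/6)
M(I) = -(23/6 - I²/6)²/3 (M(I) = -(3 - I²/6 + (⅙)*5)²/3 = -(3 - I²/6 + ⅚)²/3 = -(23/6 - I²/6)²/3)
((-13406 - 9016) - 11225) - M((-21 - 104)/(d - 92)) = ((-13406 - 9016) - 11225) - (-1)*(-23 + ((-21 - 104)/(4 - 92))²)²/108 = (-22422 - 11225) - (-1)*(-23 + (-125/(-88))²)²/108 = -33647 - (-1)*(-23 + (-125*(-1/88))²)²/108 = -33647 - (-1)*(-23 + (125/88)²)²/108 = -33647 - (-1)*(-23 + 15625/7744)²/108 = -33647 - (-1)*(-162487/7744)²/108 = -33647 - (-1)*26402025169/(108*59969536) = -33647 - 1*(-26402025169/6476709888) = -33647 + 26402025169/6476709888 = -217895455576367/6476709888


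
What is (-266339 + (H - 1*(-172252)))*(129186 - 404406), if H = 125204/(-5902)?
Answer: 76432265159580/2951 ≈ 2.5900e+10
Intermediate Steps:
H = -62602/2951 (H = 125204*(-1/5902) = -62602/2951 ≈ -21.214)
(-266339 + (H - 1*(-172252)))*(129186 - 404406) = (-266339 + (-62602/2951 - 1*(-172252)))*(129186 - 404406) = (-266339 + (-62602/2951 + 172252))*(-275220) = (-266339 + 508253050/2951)*(-275220) = -277713339/2951*(-275220) = 76432265159580/2951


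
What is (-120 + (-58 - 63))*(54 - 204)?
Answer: 36150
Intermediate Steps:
(-120 + (-58 - 63))*(54 - 204) = (-120 - 121)*(-150) = -241*(-150) = 36150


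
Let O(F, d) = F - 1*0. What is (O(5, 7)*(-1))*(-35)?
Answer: 175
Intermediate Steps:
O(F, d) = F (O(F, d) = F + 0 = F)
(O(5, 7)*(-1))*(-35) = (5*(-1))*(-35) = -5*(-35) = 175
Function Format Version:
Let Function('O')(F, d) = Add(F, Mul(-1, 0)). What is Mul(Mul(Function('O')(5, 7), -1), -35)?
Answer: 175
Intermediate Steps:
Function('O')(F, d) = F (Function('O')(F, d) = Add(F, 0) = F)
Mul(Mul(Function('O')(5, 7), -1), -35) = Mul(Mul(5, -1), -35) = Mul(-5, -35) = 175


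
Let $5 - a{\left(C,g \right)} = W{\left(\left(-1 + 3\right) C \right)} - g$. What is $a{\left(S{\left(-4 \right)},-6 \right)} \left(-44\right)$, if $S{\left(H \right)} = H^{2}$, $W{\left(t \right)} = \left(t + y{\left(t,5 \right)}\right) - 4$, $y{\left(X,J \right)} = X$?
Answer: $2684$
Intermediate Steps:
$W{\left(t \right)} = -4 + 2 t$ ($W{\left(t \right)} = \left(t + t\right) - 4 = 2 t - 4 = -4 + 2 t$)
$a{\left(C,g \right)} = 9 + g - 4 C$ ($a{\left(C,g \right)} = 5 - \left(\left(-4 + 2 \left(-1 + 3\right) C\right) - g\right) = 5 - \left(\left(-4 + 2 \cdot 2 C\right) - g\right) = 5 - \left(\left(-4 + 4 C\right) - g\right) = 5 - \left(-4 - g + 4 C\right) = 5 + \left(4 + g - 4 C\right) = 9 + g - 4 C$)
$a{\left(S{\left(-4 \right)},-6 \right)} \left(-44\right) = \left(9 - 6 - 4 \left(-4\right)^{2}\right) \left(-44\right) = \left(9 - 6 - 64\right) \left(-44\right) = \left(-61\right) \left(-44\right) = 2684$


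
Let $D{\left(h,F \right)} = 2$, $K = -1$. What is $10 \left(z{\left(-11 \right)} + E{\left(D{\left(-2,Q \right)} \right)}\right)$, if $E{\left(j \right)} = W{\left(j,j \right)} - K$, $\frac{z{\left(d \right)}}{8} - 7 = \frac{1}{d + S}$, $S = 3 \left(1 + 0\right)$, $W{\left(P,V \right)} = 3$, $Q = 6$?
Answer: $590$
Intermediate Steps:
$S = 3$ ($S = 3 \cdot 1 = 3$)
$z{\left(d \right)} = 56 + \frac{8}{3 + d}$ ($z{\left(d \right)} = 56 + \frac{8}{d + 3} = 56 + \frac{8}{3 + d}$)
$E{\left(j \right)} = 4$ ($E{\left(j \right)} = 3 - -1 = 3 + 1 = 4$)
$10 \left(z{\left(-11 \right)} + E{\left(D{\left(-2,Q \right)} \right)}\right) = 10 \left(\frac{8 \left(22 + 7 \left(-11\right)\right)}{3 - 11} + 4\right) = 10 \left(\frac{8 \left(22 - 77\right)}{-8} + 4\right) = 10 \left(8 \left(- \frac{1}{8}\right) \left(-55\right) + 4\right) = 10 \left(55 + 4\right) = 10 \cdot 59 = 590$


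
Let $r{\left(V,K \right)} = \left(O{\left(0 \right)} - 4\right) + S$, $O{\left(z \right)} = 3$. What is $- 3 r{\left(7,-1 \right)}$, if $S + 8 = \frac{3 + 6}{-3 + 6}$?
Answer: $18$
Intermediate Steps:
$S = -5$ ($S = -8 + \frac{3 + 6}{-3 + 6} = -8 + \frac{9}{3} = -8 + 9 \cdot \frac{1}{3} = -8 + 3 = -5$)
$r{\left(V,K \right)} = -6$ ($r{\left(V,K \right)} = \left(3 - 4\right) - 5 = -1 - 5 = -6$)
$- 3 r{\left(7,-1 \right)} = \left(-3\right) \left(-6\right) = 18$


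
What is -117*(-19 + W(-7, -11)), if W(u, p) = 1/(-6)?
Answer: 4485/2 ≈ 2242.5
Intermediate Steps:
W(u, p) = -1/6
-117*(-19 + W(-7, -11)) = -117*(-19 - 1/6) = -117*(-115/6) = 4485/2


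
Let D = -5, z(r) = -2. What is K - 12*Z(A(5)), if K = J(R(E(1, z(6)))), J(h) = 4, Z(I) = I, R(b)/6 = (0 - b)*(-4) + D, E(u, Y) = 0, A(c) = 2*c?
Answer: -116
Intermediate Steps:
R(b) = -30 + 24*b (R(b) = 6*((0 - b)*(-4) - 5) = 6*(-b*(-4) - 5) = 6*(4*b - 5) = 6*(-5 + 4*b) = -30 + 24*b)
K = 4
K - 12*Z(A(5)) = 4 - 24*5 = 4 - 12*10 = 4 - 120 = -116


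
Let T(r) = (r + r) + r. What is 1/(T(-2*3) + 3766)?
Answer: 1/3748 ≈ 0.00026681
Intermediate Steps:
T(r) = 3*r (T(r) = 2*r + r = 3*r)
1/(T(-2*3) + 3766) = 1/(3*(-2*3) + 3766) = 1/(3*(-6) + 3766) = 1/(-18 + 3766) = 1/3748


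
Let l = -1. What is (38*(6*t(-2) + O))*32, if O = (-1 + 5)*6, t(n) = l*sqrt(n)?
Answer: 29184 - 7296*I*sqrt(2) ≈ 29184.0 - 10318.0*I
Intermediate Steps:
t(n) = -sqrt(n)
O = 24 (O = 4*6 = 24)
(38*(6*t(-2) + O))*32 = (38*(6*(-sqrt(-2)) + 24))*32 = (38*(6*(-I*sqrt(2)) + 24))*32 = (38*(-6*I*sqrt(2) + 24))*32 = (38*(24 - 6*I*sqrt(2)))*32 = (912 - 228*I*sqrt(2))*32 = 29184 - 7296*I*sqrt(2)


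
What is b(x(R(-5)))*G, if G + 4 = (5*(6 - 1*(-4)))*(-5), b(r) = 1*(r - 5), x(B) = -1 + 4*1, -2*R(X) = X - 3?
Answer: 508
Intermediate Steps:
R(X) = 3/2 - X/2 (R(X) = -(X - 3)/2 = -(-3 + X)/2 = 3/2 - X/2)
x(B) = 3 (x(B) = -1 + 4 = 3)
b(r) = -5 + r (b(r) = 1*(-5 + r) = -5 + r)
G = -254 (G = -4 + (5*(6 - 1*(-4)))*(-5) = -4 + (5*(6 + 4))*(-5) = -4 + (5*10)*(-5) = -4 + 50*(-5) = -4 - 250 = -254)
b(x(R(-5)))*G = (-5 + 3)*(-254) = -2*(-254) = 508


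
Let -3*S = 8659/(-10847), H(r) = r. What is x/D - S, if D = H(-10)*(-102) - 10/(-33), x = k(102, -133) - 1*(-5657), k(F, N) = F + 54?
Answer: 5950758959/1095655470 ≈ 5.4312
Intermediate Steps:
k(F, N) = 54 + F
x = 5813 (x = (54 + 102) - 1*(-5657) = 156 + 5657 = 5813)
S = 8659/32541 (S = -8659/(3*(-10847)) = -8659*(-1)/(3*10847) = -1/3*(-8659/10847) = 8659/32541 ≈ 0.26610)
D = 33670/33 (D = -10*(-102) - 10/(-33) = 1020 - 10*(-1/33) = 1020 + 10/33 = 33670/33 ≈ 1020.3)
x/D - S = 5813/(33670/33) - 1*8659/32541 = 5813*(33/33670) - 8659/32541 = 191829/33670 - 8659/32541 = 5950758959/1095655470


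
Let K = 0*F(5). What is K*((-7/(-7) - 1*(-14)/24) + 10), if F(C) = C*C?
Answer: 0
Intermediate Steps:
F(C) = C**2
K = 0 (K = 0*5**2 = 0*25 = 0)
K*((-7/(-7) - 1*(-14)/24) + 10) = 0*((-7/(-7) - 1*(-14)/24) + 10) = 0*((-7*(-1/7) + 14*(1/24)) + 10) = 0*((1 + 7/12) + 10) = 0*(19/12 + 10) = 0*(139/12) = 0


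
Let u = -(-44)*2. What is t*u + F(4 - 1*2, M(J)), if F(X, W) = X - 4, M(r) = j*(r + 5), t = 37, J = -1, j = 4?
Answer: 3254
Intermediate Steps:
M(r) = 20 + 4*r (M(r) = 4*(r + 5) = 4*(5 + r) = 20 + 4*r)
F(X, W) = -4 + X
u = 88 (u = -44*(-2) = 88)
t*u + F(4 - 1*2, M(J)) = 37*88 + (-4 + (4 - 1*2)) = 3256 + (-4 + (4 - 2)) = 3256 + (-4 + 2) = 3256 - 2 = 3254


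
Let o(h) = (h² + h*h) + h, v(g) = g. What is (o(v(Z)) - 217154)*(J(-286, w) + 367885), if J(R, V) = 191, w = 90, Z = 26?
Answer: -79421966976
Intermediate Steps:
o(h) = h + 2*h² (o(h) = (h² + h²) + h = 2*h² + h = h + 2*h²)
(o(v(Z)) - 217154)*(J(-286, w) + 367885) = (26*(1 + 2*26) - 217154)*(191 + 367885) = (26*(1 + 52) - 217154)*368076 = (26*53 - 217154)*368076 = (1378 - 217154)*368076 = -215776*368076 = -79421966976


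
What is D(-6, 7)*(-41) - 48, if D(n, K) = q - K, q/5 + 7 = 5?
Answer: 649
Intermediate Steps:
q = -10 (q = -35 + 5*5 = -35 + 25 = -10)
D(n, K) = -10 - K
D(-6, 7)*(-41) - 48 = (-10 - 1*7)*(-41) - 48 = (-10 - 7)*(-41) - 48 = -17*(-41) - 48 = 697 - 48 = 649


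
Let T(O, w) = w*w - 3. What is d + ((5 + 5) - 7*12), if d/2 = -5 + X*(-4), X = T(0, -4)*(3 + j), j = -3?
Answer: -84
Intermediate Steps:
T(O, w) = -3 + w² (T(O, w) = w² - 3 = -3 + w²)
X = 0 (X = (-3 + (-4)²)*(3 - 3) = (-3 + 16)*0 = 13*0 = 0)
d = -10 (d = 2*(-5 + 0*(-4)) = 2*(-5 + 0) = 2*(-5) = -10)
d + ((5 + 5) - 7*12) = -10 + ((5 + 5) - 7*12) = -10 + (10 - 84) = -10 - 74 = -84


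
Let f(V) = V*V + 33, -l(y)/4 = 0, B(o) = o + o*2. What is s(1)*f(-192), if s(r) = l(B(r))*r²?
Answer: 0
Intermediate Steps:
B(o) = 3*o (B(o) = o + 2*o = 3*o)
l(y) = 0 (l(y) = -4*0 = 0)
f(V) = 33 + V² (f(V) = V² + 33 = 33 + V²)
s(r) = 0 (s(r) = 0*r² = 0)
s(1)*f(-192) = 0*(33 + (-192)²) = 0*(33 + 36864) = 0*36897 = 0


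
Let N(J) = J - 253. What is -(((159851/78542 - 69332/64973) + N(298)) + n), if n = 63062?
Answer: -322046863285241/5103109366 ≈ -63108.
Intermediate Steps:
N(J) = -253 + J
-(((159851/78542 - 69332/64973) + N(298)) + n) = -(((159851/78542 - 69332/64973) + (-253 + 298)) + 63062) = -(((159851*(1/78542) - 69332*1/64973) + 45) + 63062) = -(((159851/78542 - 69332/64973) + 45) + 63062) = -((4940525079/5103109366 + 45) + 63062) = -(234580446549/5103109366 + 63062) = -1*322046863285241/5103109366 = -322046863285241/5103109366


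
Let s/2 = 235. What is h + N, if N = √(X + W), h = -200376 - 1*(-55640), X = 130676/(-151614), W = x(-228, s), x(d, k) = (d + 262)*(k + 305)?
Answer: -144736 + 2*√4206128467594/25269 ≈ -1.4457e+5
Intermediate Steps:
s = 470 (s = 2*235 = 470)
x(d, k) = (262 + d)*(305 + k)
W = 26350 (W = 79910 + 262*470 + 305*(-228) - 228*470 = 79910 + 123140 - 69540 - 107160 = 26350)
X = -65338/75807 (X = 130676*(-1/151614) = -65338/75807 ≈ -0.86190)
h = -144736 (h = -200376 + 55640 = -144736)
N = 2*√4206128467594/25269 (N = √(-65338/75807 + 26350) = √(1997449112/75807) = 2*√4206128467594/25269 ≈ 162.32)
h + N = -144736 + 2*√4206128467594/25269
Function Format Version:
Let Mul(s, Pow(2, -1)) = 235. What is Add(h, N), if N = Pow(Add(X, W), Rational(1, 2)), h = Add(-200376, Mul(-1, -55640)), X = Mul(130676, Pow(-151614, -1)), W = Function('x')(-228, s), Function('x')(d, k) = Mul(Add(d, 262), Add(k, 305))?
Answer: Add(-144736, Mul(Rational(2, 25269), Pow(4206128467594, Rational(1, 2)))) ≈ -1.4457e+5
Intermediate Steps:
s = 470 (s = Mul(2, 235) = 470)
Function('x')(d, k) = Mul(Add(262, d), Add(305, k))
W = 26350 (W = Add(79910, Mul(262, 470), Mul(305, -228), Mul(-228, 470)) = Add(79910, 123140, -69540, -107160) = 26350)
X = Rational(-65338, 75807) (X = Mul(130676, Rational(-1, 151614)) = Rational(-65338, 75807) ≈ -0.86190)
h = -144736 (h = Add(-200376, 55640) = -144736)
N = Mul(Rational(2, 25269), Pow(4206128467594, Rational(1, 2))) (N = Pow(Add(Rational(-65338, 75807), 26350), Rational(1, 2)) = Pow(Rational(1997449112, 75807), Rational(1, 2)) = Mul(Rational(2, 25269), Pow(4206128467594, Rational(1, 2))) ≈ 162.32)
Add(h, N) = Add(-144736, Mul(Rational(2, 25269), Pow(4206128467594, Rational(1, 2))))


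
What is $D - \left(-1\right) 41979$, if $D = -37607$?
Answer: $4372$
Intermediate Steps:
$D - \left(-1\right) 41979 = -37607 - \left(-1\right) 41979 = -37607 - -41979 = -37607 + 41979 = 4372$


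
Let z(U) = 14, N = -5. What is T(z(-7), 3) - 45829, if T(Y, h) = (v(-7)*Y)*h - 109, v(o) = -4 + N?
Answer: -46316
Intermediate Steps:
v(o) = -9 (v(o) = -4 - 5 = -9)
T(Y, h) = -109 - 9*Y*h (T(Y, h) = (-9*Y)*h - 109 = -9*Y*h - 109 = -109 - 9*Y*h)
T(z(-7), 3) - 45829 = (-109 - 9*14*3) - 45829 = (-109 - 378) - 45829 = -487 - 45829 = -46316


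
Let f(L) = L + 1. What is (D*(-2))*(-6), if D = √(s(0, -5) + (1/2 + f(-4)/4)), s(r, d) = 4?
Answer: 6*√15 ≈ 23.238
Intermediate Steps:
f(L) = 1 + L
D = √15/2 (D = √(4 + (1/2 + (1 - 4)/4)) = √(4 + (1*(½) - 3*¼)) = √(4 + (½ - ¾)) = √(4 - ¼) = √(15/4) = √15/2 ≈ 1.9365)
(D*(-2))*(-6) = ((√15/2)*(-2))*(-6) = -√15*(-6) = 6*√15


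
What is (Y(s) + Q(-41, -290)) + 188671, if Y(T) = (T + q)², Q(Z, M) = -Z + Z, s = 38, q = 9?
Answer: 190880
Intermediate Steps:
Q(Z, M) = 0
Y(T) = (9 + T)² (Y(T) = (T + 9)² = (9 + T)²)
(Y(s) + Q(-41, -290)) + 188671 = ((9 + 38)² + 0) + 188671 = (47² + 0) + 188671 = (2209 + 0) + 188671 = 2209 + 188671 = 190880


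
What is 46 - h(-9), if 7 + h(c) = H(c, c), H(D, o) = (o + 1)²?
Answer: -11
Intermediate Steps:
H(D, o) = (1 + o)²
h(c) = -7 + (1 + c)²
46 - h(-9) = 46 - (-7 + (1 - 9)²) = 46 - (-7 + (-8)²) = 46 - (-7 + 64) = 46 - 1*57 = 46 - 57 = -11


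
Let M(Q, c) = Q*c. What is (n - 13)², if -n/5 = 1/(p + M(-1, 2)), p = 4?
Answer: 961/4 ≈ 240.25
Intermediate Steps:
n = -5/2 (n = -5/(4 - 1*2) = -5/(4 - 2) = -5/2 ≈ -2.5000)
(n - 13)² = (-5/2 - 13)² = (-31/2)² = 961/4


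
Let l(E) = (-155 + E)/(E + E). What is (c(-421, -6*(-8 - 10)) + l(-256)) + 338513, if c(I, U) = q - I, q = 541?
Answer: 173811611/512 ≈ 3.3948e+5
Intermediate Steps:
c(I, U) = 541 - I
l(E) = (-155 + E)/(2*E) (l(E) = (-155 + E)/((2*E)) = (-155 + E)*(1/(2*E)) = (-155 + E)/(2*E))
(c(-421, -6*(-8 - 10)) + l(-256)) + 338513 = ((541 - 1*(-421)) + (1/2)*(-155 - 256)/(-256)) + 338513 = ((541 + 421) + (1/2)*(-1/256)*(-411)) + 338513 = (962 + 411/512) + 338513 = 492955/512 + 338513 = 173811611/512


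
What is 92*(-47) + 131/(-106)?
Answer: -458475/106 ≈ -4325.2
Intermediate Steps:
92*(-47) + 131/(-106) = -4324 + 131*(-1/106) = -4324 - 131/106 = -458475/106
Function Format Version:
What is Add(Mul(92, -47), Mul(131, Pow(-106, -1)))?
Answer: Rational(-458475, 106) ≈ -4325.2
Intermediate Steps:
Add(Mul(92, -47), Mul(131, Pow(-106, -1))) = Add(-4324, Mul(131, Rational(-1, 106))) = Add(-4324, Rational(-131, 106)) = Rational(-458475, 106)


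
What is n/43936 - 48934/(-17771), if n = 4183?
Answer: 2224300317/780786656 ≈ 2.8488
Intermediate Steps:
n/43936 - 48934/(-17771) = 4183/43936 - 48934/(-17771) = 4183*(1/43936) - 48934*(-1/17771) = 4183/43936 + 48934/17771 = 2224300317/780786656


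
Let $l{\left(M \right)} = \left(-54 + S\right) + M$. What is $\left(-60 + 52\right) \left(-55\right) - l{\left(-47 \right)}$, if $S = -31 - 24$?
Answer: $596$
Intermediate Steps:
$S = -55$ ($S = -31 - 24 = -55$)
$l{\left(M \right)} = -109 + M$ ($l{\left(M \right)} = \left(-54 - 55\right) + M = -109 + M$)
$\left(-60 + 52\right) \left(-55\right) - l{\left(-47 \right)} = \left(-60 + 52\right) \left(-55\right) - \left(-109 - 47\right) = \left(-8\right) \left(-55\right) - -156 = 440 + 156 = 596$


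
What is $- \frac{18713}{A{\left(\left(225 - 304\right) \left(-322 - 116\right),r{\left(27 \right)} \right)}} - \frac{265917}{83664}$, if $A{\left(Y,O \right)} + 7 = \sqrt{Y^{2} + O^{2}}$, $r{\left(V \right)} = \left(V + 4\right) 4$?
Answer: $- \frac{35377448293039}{11130228443376} - \frac{37426 \sqrt{299328445}}{1197313731} \approx -3.7193$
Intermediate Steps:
$r{\left(V \right)} = 16 + 4 V$ ($r{\left(V \right)} = \left(4 + V\right) 4 = 16 + 4 V$)
$A{\left(Y,O \right)} = -7 + \sqrt{O^{2} + Y^{2}}$ ($A{\left(Y,O \right)} = -7 + \sqrt{Y^{2} + O^{2}} = -7 + \sqrt{O^{2} + Y^{2}}$)
$- \frac{18713}{A{\left(\left(225 - 304\right) \left(-322 - 116\right),r{\left(27 \right)} \right)}} - \frac{265917}{83664} = - \frac{18713}{-7 + \sqrt{\left(16 + 4 \cdot 27\right)^{2} + \left(\left(225 - 304\right) \left(-322 - 116\right)\right)^{2}}} - \frac{265917}{83664} = - \frac{18713}{-7 + \sqrt{\left(16 + 108\right)^{2} + \left(\left(-79\right) \left(-438\right)\right)^{2}}} - \frac{88639}{27888} = - \frac{18713}{-7 + \sqrt{124^{2} + 34602^{2}}} - \frac{88639}{27888} = - \frac{18713}{-7 + \sqrt{15376 + 1197298404}} - \frac{88639}{27888} = - \frac{18713}{-7 + \sqrt{1197313780}} - \frac{88639}{27888} = - \frac{18713}{-7 + 2 \sqrt{299328445}} - \frac{88639}{27888} = - \frac{88639}{27888} - \frac{18713}{-7 + 2 \sqrt{299328445}}$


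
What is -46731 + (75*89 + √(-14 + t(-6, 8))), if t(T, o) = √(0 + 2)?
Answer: -40056 + I*√(14 - √2) ≈ -40056.0 + 3.5476*I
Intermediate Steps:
t(T, o) = √2
-46731 + (75*89 + √(-14 + t(-6, 8))) = -46731 + (75*89 + √(-14 + √2)) = -46731 + (6675 + √(-14 + √2)) = -40056 + √(-14 + √2)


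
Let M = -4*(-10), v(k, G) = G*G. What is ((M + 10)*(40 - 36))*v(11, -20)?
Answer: 80000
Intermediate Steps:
v(k, G) = G²
M = 40
((M + 10)*(40 - 36))*v(11, -20) = ((40 + 10)*(40 - 36))*(-20)² = (50*4)*400 = 200*400 = 80000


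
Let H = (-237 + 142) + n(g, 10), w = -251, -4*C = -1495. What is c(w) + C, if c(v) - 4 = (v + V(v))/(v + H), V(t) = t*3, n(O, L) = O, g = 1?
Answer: 525311/1380 ≈ 380.66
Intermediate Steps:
C = 1495/4 (C = -¼*(-1495) = 1495/4 ≈ 373.75)
V(t) = 3*t
H = -94 (H = (-237 + 142) + 1 = -95 + 1 = -94)
c(v) = 4 + 4*v/(-94 + v) (c(v) = 4 + (v + 3*v)/(v - 94) = 4 + (4*v)/(-94 + v) = 4 + 4*v/(-94 + v))
c(w) + C = 8*(-47 - 251)/(-94 - 251) + 1495/4 = 8*(-298)/(-345) + 1495/4 = 8*(-1/345)*(-298) + 1495/4 = 2384/345 + 1495/4 = 525311/1380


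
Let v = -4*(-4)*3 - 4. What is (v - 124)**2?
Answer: 6400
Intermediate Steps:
v = 44 (v = 16*3 - 4 = 48 - 4 = 44)
(v - 124)**2 = (44 - 124)**2 = (-80)**2 = 6400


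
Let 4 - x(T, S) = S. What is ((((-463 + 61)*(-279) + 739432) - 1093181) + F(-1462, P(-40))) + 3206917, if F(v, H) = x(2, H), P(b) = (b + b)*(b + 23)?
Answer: 2963970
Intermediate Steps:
x(T, S) = 4 - S
P(b) = 2*b*(23 + b) (P(b) = (2*b)*(23 + b) = 2*b*(23 + b))
F(v, H) = 4 - H
((((-463 + 61)*(-279) + 739432) - 1093181) + F(-1462, P(-40))) + 3206917 = ((((-463 + 61)*(-279) + 739432) - 1093181) + (4 - 2*(-40)*(23 - 40))) + 3206917 = (((-402*(-279) + 739432) - 1093181) + (4 - 2*(-40)*(-17))) + 3206917 = (((112158 + 739432) - 1093181) + (4 - 1*1360)) + 3206917 = ((851590 - 1093181) + (4 - 1360)) + 3206917 = (-241591 - 1356) + 3206917 = -242947 + 3206917 = 2963970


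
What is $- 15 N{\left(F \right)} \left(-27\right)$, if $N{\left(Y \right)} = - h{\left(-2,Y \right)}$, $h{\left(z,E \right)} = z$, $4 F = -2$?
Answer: $810$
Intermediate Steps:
$F = - \frac{1}{2}$ ($F = \frac{1}{4} \left(-2\right) = - \frac{1}{2} \approx -0.5$)
$N{\left(Y \right)} = 2$ ($N{\left(Y \right)} = \left(-1\right) \left(-2\right) = 2$)
$- 15 N{\left(F \right)} \left(-27\right) = \left(-15\right) 2 \left(-27\right) = \left(-30\right) \left(-27\right) = 810$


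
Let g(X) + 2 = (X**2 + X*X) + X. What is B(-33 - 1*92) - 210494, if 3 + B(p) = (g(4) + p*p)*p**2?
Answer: 244461378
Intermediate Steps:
g(X) = -2 + X + 2*X**2 (g(X) = -2 + ((X**2 + X*X) + X) = -2 + ((X**2 + X**2) + X) = -2 + (2*X**2 + X) = -2 + (X + 2*X**2) = -2 + X + 2*X**2)
B(p) = -3 + p**2*(34 + p**2) (B(p) = -3 + ((-2 + 4 + 2*4**2) + p*p)*p**2 = -3 + ((-2 + 4 + 2*16) + p**2)*p**2 = -3 + ((-2 + 4 + 32) + p**2)*p**2 = -3 + (34 + p**2)*p**2 = -3 + p**2*(34 + p**2))
B(-33 - 1*92) - 210494 = (-3 + (-33 - 1*92)**4 + 34*(-33 - 1*92)**2) - 210494 = (-3 + (-33 - 92)**4 + 34*(-33 - 92)**2) - 210494 = (-3 + (-125)**4 + 34*(-125)**2) - 210494 = (-3 + 244140625 + 34*15625) - 210494 = (-3 + 244140625 + 531250) - 210494 = 244671872 - 210494 = 244461378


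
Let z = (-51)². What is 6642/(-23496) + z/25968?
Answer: -1546755/8474224 ≈ -0.18252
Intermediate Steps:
z = 2601
6642/(-23496) + z/25968 = 6642/(-23496) + 2601/25968 = 6642*(-1/23496) + 2601*(1/25968) = -1107/3916 + 867/8656 = -1546755/8474224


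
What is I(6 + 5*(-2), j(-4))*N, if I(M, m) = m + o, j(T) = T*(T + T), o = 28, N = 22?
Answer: 1320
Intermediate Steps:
j(T) = 2*T² (j(T) = T*(2*T) = 2*T²)
I(M, m) = 28 + m (I(M, m) = m + 28 = 28 + m)
I(6 + 5*(-2), j(-4))*N = (28 + 2*(-4)²)*22 = (28 + 2*16)*22 = (28 + 32)*22 = 60*22 = 1320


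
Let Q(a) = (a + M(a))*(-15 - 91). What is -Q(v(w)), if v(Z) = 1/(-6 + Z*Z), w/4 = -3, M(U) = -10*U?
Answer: -159/23 ≈ -6.9130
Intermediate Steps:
w = -12 (w = 4*(-3) = -12)
v(Z) = 1/(-6 + Z²)
Q(a) = 954*a (Q(a) = (a - 10*a)*(-15 - 91) = -9*a*(-106) = 954*a)
-Q(v(w)) = -954/(-6 + (-12)²) = -954/(-6 + 144) = -954/138 = -1*159/23 = -159/23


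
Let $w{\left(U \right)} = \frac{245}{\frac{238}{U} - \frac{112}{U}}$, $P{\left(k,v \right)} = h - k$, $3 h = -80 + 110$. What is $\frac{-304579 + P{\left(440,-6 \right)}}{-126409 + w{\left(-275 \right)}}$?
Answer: $\frac{5490162}{2284987} \approx 2.4027$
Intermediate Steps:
$h = 10$ ($h = \frac{-80 + 110}{3} = \frac{1}{3} \cdot 30 = 10$)
$P{\left(k,v \right)} = 10 - k$
$w{\left(U \right)} = \frac{35 U}{18}$ ($w{\left(U \right)} = \frac{245}{126 \frac{1}{U}} = 245 \frac{U}{126} = \frac{35 U}{18}$)
$\frac{-304579 + P{\left(440,-6 \right)}}{-126409 + w{\left(-275 \right)}} = \frac{-304579 + \left(10 - 440\right)}{-126409 + \frac{35}{18} \left(-275\right)} = \frac{-304579 + \left(10 - 440\right)}{-126409 - \frac{9625}{18}} = \frac{-304579 - 430}{- \frac{2284987}{18}} = \left(-305009\right) \left(- \frac{18}{2284987}\right) = \frac{5490162}{2284987}$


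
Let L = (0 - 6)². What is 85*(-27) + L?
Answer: -2259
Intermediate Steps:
L = 36 (L = (-6)² = 36)
85*(-27) + L = 85*(-27) + 36 = -2295 + 36 = -2259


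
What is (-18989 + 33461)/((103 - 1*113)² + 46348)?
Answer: 1809/5806 ≈ 0.31157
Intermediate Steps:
(-18989 + 33461)/((103 - 1*113)² + 46348) = 14472/((103 - 113)² + 46348) = 14472/((-10)² + 46348) = 14472/(100 + 46348) = 14472/46448 = 14472*(1/46448) = 1809/5806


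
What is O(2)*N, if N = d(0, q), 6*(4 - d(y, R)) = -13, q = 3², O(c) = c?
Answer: 37/3 ≈ 12.333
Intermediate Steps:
q = 9
d(y, R) = 37/6 (d(y, R) = 4 - ⅙*(-13) = 4 + 13/6 = 37/6)
N = 37/6 ≈ 6.1667
O(2)*N = 2*(37/6) = 37/3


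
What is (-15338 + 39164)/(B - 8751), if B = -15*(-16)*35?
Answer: -7942/117 ≈ -67.880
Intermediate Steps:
B = 8400 (B = 240*35 = 8400)
(-15338 + 39164)/(B - 8751) = (-15338 + 39164)/(8400 - 8751) = 23826/(-351) = 23826*(-1/351) = -7942/117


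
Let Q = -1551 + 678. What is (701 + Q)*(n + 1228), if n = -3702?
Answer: 425528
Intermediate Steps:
Q = -873
(701 + Q)*(n + 1228) = (701 - 873)*(-3702 + 1228) = -172*(-2474) = 425528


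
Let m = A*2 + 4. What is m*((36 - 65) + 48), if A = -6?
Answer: -152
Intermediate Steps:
m = -8 (m = -6*2 + 4 = -12 + 4 = -8)
m*((36 - 65) + 48) = -8*((36 - 65) + 48) = -8*(-29 + 48) = -8*19 = -152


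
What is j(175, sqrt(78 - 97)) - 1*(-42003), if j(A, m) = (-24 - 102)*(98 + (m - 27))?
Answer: 33057 - 126*I*sqrt(19) ≈ 33057.0 - 549.22*I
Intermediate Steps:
j(A, m) = -8946 - 126*m (j(A, m) = -126*(98 + (-27 + m)) = -126*(71 + m) = -8946 - 126*m)
j(175, sqrt(78 - 97)) - 1*(-42003) = (-8946 - 126*sqrt(78 - 97)) - 1*(-42003) = (-8946 - 126*I*sqrt(19)) + 42003 = 33057 - 126*I*sqrt(19)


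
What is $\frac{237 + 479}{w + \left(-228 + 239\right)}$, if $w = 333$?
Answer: $\frac{179}{86} \approx 2.0814$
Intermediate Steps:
$\frac{237 + 479}{w + \left(-228 + 239\right)} = \frac{237 + 479}{333 + \left(-228 + 239\right)} = \frac{716}{333 + 11} = \frac{716}{344} = 716 \cdot \frac{1}{344} = \frac{179}{86}$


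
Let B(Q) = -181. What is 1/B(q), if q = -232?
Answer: -1/181 ≈ -0.0055249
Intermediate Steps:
1/B(q) = 1/(-181) = -1/181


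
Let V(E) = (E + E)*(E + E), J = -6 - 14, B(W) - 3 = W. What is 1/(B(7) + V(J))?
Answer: 1/1610 ≈ 0.00062112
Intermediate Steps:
B(W) = 3 + W
J = -20
V(E) = 4*E² (V(E) = (2*E)*(2*E) = 4*E²)
1/(B(7) + V(J)) = 1/((3 + 7) + 4*(-20)²) = 1/(10 + 4*400) = 1/(10 + 1600) = 1/1610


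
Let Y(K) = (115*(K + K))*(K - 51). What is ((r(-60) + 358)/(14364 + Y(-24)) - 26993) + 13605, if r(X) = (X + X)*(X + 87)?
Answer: -2867470057/214182 ≈ -13388.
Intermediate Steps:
r(X) = 2*X*(87 + X) (r(X) = (2*X)*(87 + X) = 2*X*(87 + X))
Y(K) = 230*K*(-51 + K) (Y(K) = (115*(2*K))*(-51 + K) = (230*K)*(-51 + K) = 230*K*(-51 + K))
((r(-60) + 358)/(14364 + Y(-24)) - 26993) + 13605 = ((2*(-60)*(87 - 60) + 358)/(14364 + 230*(-24)*(-51 - 24)) - 26993) + 13605 = ((2*(-60)*27 + 358)/(14364 + 230*(-24)*(-75)) - 26993) + 13605 = ((-3240 + 358)/(14364 + 414000) - 26993) + 13605 = (-2882/428364 - 26993) + 13605 = (-2882*1/428364 - 26993) + 13605 = (-1441/214182 - 26993) + 13605 = -5781416167/214182 + 13605 = -2867470057/214182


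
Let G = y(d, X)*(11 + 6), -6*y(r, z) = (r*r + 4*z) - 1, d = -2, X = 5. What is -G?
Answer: 391/6 ≈ 65.167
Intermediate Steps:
y(r, z) = ⅙ - 2*z/3 - r²/6 (y(r, z) = -((r*r + 4*z) - 1)/6 = -((r² + 4*z) - 1)/6 = -(-1 + r² + 4*z)/6 = ⅙ - 2*z/3 - r²/6)
G = -391/6 (G = (⅙ - ⅔*5 - ⅙*(-2)²)*(11 + 6) = (⅙ - 10/3 - ⅙*4)*17 = (⅙ - 10/3 - ⅔)*17 = -23/6*17 = -391/6 ≈ -65.167)
-G = -1*(-391/6) = 391/6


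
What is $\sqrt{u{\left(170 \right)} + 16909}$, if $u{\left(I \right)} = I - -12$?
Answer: $9 \sqrt{211} \approx 130.73$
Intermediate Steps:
$u{\left(I \right)} = 12 + I$ ($u{\left(I \right)} = I + 12 = 12 + I$)
$\sqrt{u{\left(170 \right)} + 16909} = \sqrt{\left(12 + 170\right) + 16909} = \sqrt{182 + 16909} = \sqrt{17091} = 9 \sqrt{211}$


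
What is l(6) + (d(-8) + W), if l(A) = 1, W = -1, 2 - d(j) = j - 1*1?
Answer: 11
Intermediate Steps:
d(j) = 3 - j (d(j) = 2 - (j - 1*1) = 2 - (j - 1) = 2 - (-1 + j) = 2 + (1 - j) = 3 - j)
l(6) + (d(-8) + W) = 1 + ((3 - 1*(-8)) - 1) = 1 + ((3 + 8) - 1) = 1 + (11 - 1) = 1 + 10 = 11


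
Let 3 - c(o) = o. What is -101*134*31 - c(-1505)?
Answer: -421062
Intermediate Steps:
c(o) = 3 - o
-101*134*31 - c(-1505) = -101*134*31 - (3 - 1*(-1505)) = -13534*31 - (3 + 1505) = -419554 - 1*1508 = -419554 - 1508 = -421062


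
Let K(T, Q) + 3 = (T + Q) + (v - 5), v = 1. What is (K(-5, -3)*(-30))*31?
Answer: 13950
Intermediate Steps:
K(T, Q) = -7 + Q + T (K(T, Q) = -3 + ((T + Q) + (1 - 5)) = -3 + ((Q + T) - 4) = -3 + (-4 + Q + T) = -7 + Q + T)
(K(-5, -3)*(-30))*31 = ((-7 - 3 - 5)*(-30))*31 = -15*(-30)*31 = 450*31 = 13950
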